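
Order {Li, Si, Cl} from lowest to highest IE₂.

The second ionization energy removes an electron from the +1 ion. For each element: Li⁺ is the bare [He] core; Si⁺ still has 3 valence electrons; Cl⁺ still has 6 valence electrons.
Core electrons are held far more tightly than valence electrons, so Li tops the IE_2 order.
Valence configurations: Si⁺ [Ne]3s²3p¹, Cl⁺ [Ne]3s²3p⁴.
Tabulated IE_2 (kJ/mol): Li 7298, Si 1577, Cl 2298.
Overall IE_2 order: Si < Cl < Li.

Si < Cl < Li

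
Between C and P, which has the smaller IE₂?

P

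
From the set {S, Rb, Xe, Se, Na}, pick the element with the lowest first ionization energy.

Na is in period 3, group 1; S is in period 3, group 16; Se is in period 4, group 16; Rb is in period 5, group 1; Xe is in period 5, group 18.
IE₁ increases left→right with effective nuclear charge and decreases top→bottom as the valence shell moves farther out.
These span different periods and groups, so the two trends combine.
Na > Rb: Na sits above Rb in group 1, so the down-group effect alone puts Na higher.
Se > Na: period and group pull opposite ways; the across-period shift dominates (941 vs 496 kJ/mol).
S > Se: they share group 16; the group trend gives S the larger value.
Xe > S: period and group pull opposite ways; the across-period shift dominates (1170 vs 1000 kJ/mol).
Approximate values (kJ/mol): Na 496, S 1000, Se 941, Rb 403, Xe 1170.
The lowest first ionization energy among these belongs to Rb.

Rb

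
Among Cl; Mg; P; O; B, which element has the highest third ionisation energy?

Mg

The third ionization energy removes an electron from the +2 ion. For each element: Cl²⁺ still has 5 valence electrons; Mg²⁺ is the bare [Ne] core; P²⁺ still has 3 valence electrons; O²⁺ still has 4 valence electrons; B²⁺ still has 1 valence electron.
Pulling an electron out of a noble-gas core costs far more than removing a remaining valence electron, so Mg sits at the high end of IE_3.
Valence configurations: Cl²⁺ [Ne]3s²3p³, P²⁺ [Ne]3s²3p¹, O²⁺ [He]2s²2p², B²⁺ [He]2s¹.
Tabulated IE_3 (kJ/mol): Cl 3822, Mg 7733, P 2914, O 5300, B 3660.
Hence IE_3: P < B < Cl < O < Mg.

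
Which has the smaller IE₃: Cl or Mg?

Cl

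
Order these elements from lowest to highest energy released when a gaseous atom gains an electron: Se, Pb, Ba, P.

Ba < Pb < P < Se

Atoms with high Z_eff and room in the valence shell (especially the halogens) have the most exothermic electron affinities.
These span different periods and groups, so the two trends combine.
Pb > Ba: Pb lies to the right of Ba in period 6, so the across-period effect alone puts Pb higher.
P > Pb: both effects reinforce here, so P is clearly the higher of the two.
Se > P: period and group pull opposite ways; the across-period shift dominates (195 vs 72 kJ/mol).
Approximate values (kJ/mol): P 72, Se 195, Ba 14, Pb 35.
So from lowest to highest: Ba < Pb < P < Se.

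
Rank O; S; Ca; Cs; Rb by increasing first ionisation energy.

Cs < Rb < Ca < S < O

O is in period 2, group 16; S is in period 3, group 16; Ca is in period 4, group 2; Rb is in period 5, group 1; Cs is in period 6, group 1.
IE₁ increases left→right with effective nuclear charge and decreases top→bottom as the valence shell moves farther out.
Neither a single period nor a single group — weigh both effects.
Rb > Cs: Rb sits above Cs in group 1, so the down-group effect alone puts Rb higher.
Ca > Rb: both effects reinforce here, so Ca is clearly the higher of the two.
S > Ca: relative to Ca, both the across-period and down-group shifts push S's first ionization energy up.
O > S: they share group 16; the group trend gives O the larger value.
For reference (kJ/mol): O 1314, S 1000, Ca 590, Rb 403, Cs 376.
So from lowest to highest: Cs < Rb < Ca < S < O.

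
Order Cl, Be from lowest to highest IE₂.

Be, Cl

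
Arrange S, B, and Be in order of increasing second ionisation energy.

Consider each +1 ion: S⁺ still has 5 valence electrons; B⁺ still has 2 valence electrons; Be⁺ still has 1 valence electron.
All are still removing valence electrons, so compare the +1 ions as you would atoms: IE_2 generally rises across a period (higher Z_eff) and falls down a group (larger shell), subject to the usual subshell exceptions.
Valence configurations: S⁺ [Ne]3s²3p³, B⁺ [He]2s², Be⁺ [He]2s¹.
Tabulated IE_2 (kJ/mol): S 2252, B 2427, Be 1757.
So the second ionization energies run Be < S < B.

Be, S, B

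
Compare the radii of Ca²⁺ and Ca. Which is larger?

Ca

Forming Ca²⁺ removes 2 electrons from Ca. Fewer electrons for the same nuclear charge means less shielding and a higher Z_eff on the remaining electrons, and for main-group metals the entire outer shell is lost.
A cation is smaller than its parent atom: Ca²⁺ < Ca.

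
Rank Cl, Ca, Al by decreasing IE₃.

After 2 electrons have been removed, what remains? Cl²⁺ still has 5 valence electrons; Ca²⁺ is the bare [Ar] core; Al²⁺ still has 1 valence electron.
Breaking into a closed-shell core is much more expensive than removing a leftover valence electron — Ca has the largest IE_3 here.
Valence configurations: Cl²⁺ [Ne]3s²3p³, Al²⁺ [Ne]3s¹.
Approximate IE_3 values (kJ/mol): Cl 3822, Ca 4912, Al 2745.
So the third ionization energies run Al < Cl < Ca.

Ca > Cl > Al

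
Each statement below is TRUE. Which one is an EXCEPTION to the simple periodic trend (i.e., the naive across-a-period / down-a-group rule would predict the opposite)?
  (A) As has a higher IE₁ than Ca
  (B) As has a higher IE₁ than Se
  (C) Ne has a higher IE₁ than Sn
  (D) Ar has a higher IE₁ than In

(B)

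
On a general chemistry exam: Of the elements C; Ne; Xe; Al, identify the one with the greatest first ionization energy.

C is in period 2, group 14; Ne is in period 2, group 18; Al is in period 3, group 13; Xe is in period 5, group 18.
Across a period the outer electron is held more tightly (higher IE₁); down a group it sits in a higher shell, more shielded, and comes off more easily.
Here both period and group differ, so the two effects have to be weighed against each other.
C > Al: both effects reinforce here, so C is clearly the higher of the two.
Xe > C: period and group pull opposite ways; the across-period shift dominates (1170 vs 1086 kJ/mol).
Ne > Xe: Ne sits above Xe in group 18, so the down-group effect alone puts Ne higher.
Tabulated first ionization energy (kJ/mol): C 1086, Ne 2081, Al 578, Xe 1170.
The greatest first ionization energy among these belongs to Ne.

Ne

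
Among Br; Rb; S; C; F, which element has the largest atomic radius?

C is in period 2, group 14; F is in period 2, group 17; S is in period 3, group 16; Br is in period 4, group 17; Rb is in period 5, group 1.
Across a period the added protons contract the valence shell; down a group each new principal shell makes the atom larger.
Here both period and group differ, so the two effects have to be weighed against each other.
C > F: both are in period 2; the period trend gives C the larger value.
S > C: period and group pull opposite ways; the down-group shift dominates (103 vs 75 pm).
Br > S: the two effects oppose for this pair; the down-group effect wins (114 vs 103 pm).
Rb > Br: relative to Br, both the across-period and down-group shifts push Rb's atomic radius up.
Approximate values (pm): C 75, F 64, S 103, Br 114, Rb 210.
The largest atomic radius among these belongs to Rb.

Rb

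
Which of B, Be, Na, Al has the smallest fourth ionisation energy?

Na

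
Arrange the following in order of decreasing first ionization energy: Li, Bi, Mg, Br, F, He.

He > F > Br > Mg > Bi > Li

He is in period 1, group 18; Li is in period 2, group 1; F is in period 2, group 17; Mg is in period 3, group 2; Br is in period 4, group 17; Bi is in period 6, group 15.
First ionization energy rises across a period (greater Z_eff holds electrons more tightly) and falls down a group (valence electrons are farther from the nucleus).
Neither a single period nor a single group — weigh both effects.
Bi > Li: period and group pull opposite ways; the across-period shift dominates (703 vs 520 kJ/mol).
Mg > Bi: period and group pull opposite ways; the down-group shift dominates (738 vs 703 kJ/mol).
Br > Mg: period and group pull opposite ways; the across-period shift dominates (1140 vs 738 kJ/mol).
F > Br: F sits above Br in group 17, so the down-group effect alone puts F higher.
He > F: relative to F, both the across-period and down-group shifts push He's first ionization energy up.
Approximate values (kJ/mol): He 2372, Li 520, F 1681, Mg 738, Br 1140, Bi 703.
So from highest to lowest: He > F > Br > Mg > Bi > Li.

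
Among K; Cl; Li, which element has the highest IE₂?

Li

The second ionization energy removes an electron from the +1 ion. For each element: K⁺ is the bare [Ar] core; Cl⁺ still has 6 valence electrons; Li⁺ is the bare [He] core.
Core electrons are held far more tightly than valence electrons, so K and Li top the IE_2 order.
Approximate IE_2 values (kJ/mol): K 3052, Cl 2298, Li 7298.
Putting it together, IE_2: Cl < K < Li.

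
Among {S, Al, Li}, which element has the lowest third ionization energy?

Al

After 2 electrons have been removed, what remains? S²⁺ still has 4 valence electrons; Al²⁺ still has 1 valence electron; Li²⁺ is already 1 electron into the core.
Breaking into a closed-shell core is much more expensive than removing a leftover valence electron — Li has the largest IE_3 here.
Valence configurations: S²⁺ [Ne]3s²3p², Al²⁺ [Ne]3s¹.
Approximate IE_3 values (kJ/mol): S 3357, Al 2745, Li 11815.
Hence IE_3: Al < S < Li.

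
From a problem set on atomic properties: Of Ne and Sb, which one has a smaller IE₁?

Sb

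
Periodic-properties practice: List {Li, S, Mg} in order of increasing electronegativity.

Li < Mg < S

Atoms toward the upper right of the periodic table pull bonding electrons most strongly.
Neither a single period nor a single group — weigh both effects.
Mg > Li: period and group pull opposite ways; the across-period shift dominates (1.31 vs 0.98).
S > Mg: S lies to the right of Mg in period 3, so the across-period effect alone puts S higher.
Tabulated electronegativity (Pauling): Li 0.98, Mg 1.31, S 2.58.
So from lowest to highest: Li < Mg < S.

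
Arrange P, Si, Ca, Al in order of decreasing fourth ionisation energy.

The fourth ionization energy removes an electron from the +3 ion. For each element: P³⁺ still has 2 valence electrons; Si³⁺ still has 1 valence electron; Ca³⁺ is already 1 electron into the core; Al³⁺ is the bare [Ne] core.
Pulling an electron out of a noble-gas core costs far more than removing a remaining valence electron, so Ca and Al sit at the high end of IE_4.
Valence configurations: P³⁺ [Ne]3s², Si³⁺ [Ne]3s¹.
Tabulated IE_4 (kJ/mol): P 4964, Si 4356, Ca 6491, Al 11577.
So the fourth ionization energies run Si < P < Ca < Al.

Al > Ca > P > Si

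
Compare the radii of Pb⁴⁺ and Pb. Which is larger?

Forming Pb⁴⁺ removes 4 electrons from Pb. Fewer electrons for the same nuclear charge means less shielding and a higher Z_eff on the remaining electrons.
A cation is smaller than its parent atom: Pb⁴⁺ < Pb.

Pb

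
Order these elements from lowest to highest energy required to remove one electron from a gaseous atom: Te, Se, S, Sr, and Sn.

First ionization energy rises across a period (greater Z_eff holds electrons more tightly) and falls down a group (valence electrons are farther from the nucleus).
These span different periods and groups, so the two trends combine.
Sn > Sr: Sn lies to the right of Sr in period 5, so the across-period effect alone puts Sn higher.
Te > Sn: Te lies to the right of Sn in period 5, so the across-period effect alone puts Te higher.
Se > Te: Se sits above Te in group 16, so the down-group effect alone puts Se higher.
S > Se: they share group 16; the group trend gives S the larger value.
For reference (kJ/mol): S 1000, Se 941, Sr 550, Sn 709, Te 869.
So from lowest to highest: Sr < Sn < Te < Se < S.

Sr < Sn < Te < Se < S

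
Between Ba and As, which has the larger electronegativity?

Atoms toward the upper right of the periodic table pull bonding electrons most strongly.
Here both period and group differ, so the two effects have to be weighed against each other.
As > Ba: both effects reinforce here, so As is clearly the higher of the two.
For reference (Pauling): As 2.18, Ba 0.89.
So As has the larger electronegativity (As > Ba).

As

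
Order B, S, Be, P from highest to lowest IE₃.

The third ionization energy removes an electron from the +2 ion. For each element: B²⁺ still has 1 valence electron; S²⁺ still has 4 valence electrons; Be²⁺ is the bare [He] core; P²⁺ still has 3 valence electrons.
Breaking into a closed-shell core is much more expensive than removing a leftover valence electron — Be has the largest IE_3 here.
Valence configurations: B²⁺ [He]2s¹, S²⁺ [Ne]3s²3p², P²⁺ [Ne]3s²3p¹.
Approximate IE_3 values (kJ/mol): B 3660, S 3357, Be 14849, P 2914.
Putting it together, IE_3: P < S < B < Be.

Be, B, S, P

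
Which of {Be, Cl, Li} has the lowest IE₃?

Cl

After 2 electrons have been removed, what remains? Be²⁺ is the bare [He] core; Cl²⁺ still has 5 valence electrons; Li²⁺ is already 1 electron into the core.
Pulling an electron out of a noble-gas core costs far more than removing a remaining valence electron, so Li and Be sit at the high end of IE_3.
The numbers (kJ/mol): Be 14849, Cl 3822, Li 11815.
Overall IE_3 order: Cl < Li < Be.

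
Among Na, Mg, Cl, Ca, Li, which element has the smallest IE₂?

Ca

After 1 electron has been removed, what remains? Na⁺ is the bare [Ne] core; Mg⁺ still has 1 valence electron; Cl⁺ still has 6 valence electrons; Ca⁺ still has 1 valence electron; Li⁺ is the bare [He] core.
Breaking into a closed-shell core is much more expensive than removing a leftover valence electron — Na and Li have the largest IE_2 here.
Valence configurations: Mg⁺ [Ne]3s¹, Cl⁺ [Ne]3s²3p⁴, Ca⁺ [Ar]4s¹.
Tabulated IE_2 (kJ/mol): Na 4562, Mg 1451, Cl 2298, Ca 1145, Li 7298.
Hence IE_2: Ca < Mg < Cl < Na < Li.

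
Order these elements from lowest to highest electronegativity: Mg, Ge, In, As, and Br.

Mg < In < Ge < As < Br

Mg is in period 3, group 2; Ge is in period 4, group 14; As is in period 4, group 15; Br is in period 4, group 17; In is in period 5, group 13.
Atoms toward the upper right of the periodic table pull bonding electrons most strongly.
Neither a single period nor a single group — weigh both effects.
In > Mg: the two effects oppose for this pair; the across-period effect wins (1.78 vs 1.31).
Ge > In: relative to In, both the across-period and down-group shifts push Ge's electronegativity up.
As > Ge: both are in period 4; the period trend gives As the larger value.
Br > As: Br lies to the right of As in period 4, so the across-period effect alone puts Br higher.
Approximate values (Pauling): Mg 1.31, Ge 2.01, As 2.18, Br 2.96, In 1.78.
So from lowest to highest: Mg < In < Ge < As < Br.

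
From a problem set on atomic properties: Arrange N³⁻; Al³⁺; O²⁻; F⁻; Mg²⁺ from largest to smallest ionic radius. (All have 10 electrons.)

N³⁻ > O²⁻ > F⁻ > Mg²⁺ > Al³⁺

All of these have 10 electrons, so size is governed by nuclear charge alone: the more protons, the stronger the pull on the same electron cloud, and the smaller the ion.
Nuclear charges: Al³⁺ (Z=13), Mg²⁺ (Z=12), F⁻ (Z=9), O²⁻ (Z=8), N³⁻ (Z=7).
Largest to smallest: N³⁻ > O²⁻ > F⁻ > Mg²⁺ > Al³⁺.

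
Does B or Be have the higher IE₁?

Be is in period 2, group 2; B is in period 2, group 13.
Across a period the outer electron is held more tightly (higher IE₁); down a group it sits in a higher shell, more shielded, and comes off more easily.
All lie in period 2; the across-period trend (first ionization energy increases left to right) applies, with the exception below.
Note the exception: Be has a higher first ionization energy than B, contrary to the simple trend — removing B's lone 2p electron is easier than breaking Be's filled 2s².
For reference (kJ/mol): Be 900, B 801.
So Be has the higher IE₁ (Be > B).

Be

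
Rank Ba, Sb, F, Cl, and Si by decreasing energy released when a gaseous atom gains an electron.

Cl > F > Si > Sb > Ba

F is in period 2, group 17; Si is in period 3, group 14; Cl is in period 3, group 17; Sb is in period 5, group 15; Ba is in period 6, group 2.
Adding an electron releases more energy for atoms nearer the top right (short of the noble gases).
These span different periods and groups, so the two trends combine.
Sb > Ba: relative to Ba, both the across-period and down-group shifts push Sb's electron affinity up.
Si > Sb: the two effects oppose for this pair; the down-group effect wins (134 vs 103 kJ/mol).
F > Si: relative to Si, both the across-period and down-group shifts push F's electron affinity up.
Cl > F: this pair runs against the simple trend — see the exception note.
Note the exception: Cl has a higher electron affinity than F, contrary to the simple trend — F's small 2p subshell makes the incoming electron feel strong e⁻–e⁻ repulsion, so Cl actually releases more energy on gaining an electron.
For reference (kJ/mol): F 328, Si 134, Cl 349, Sb 103, Ba 14.
So from highest to lowest: Cl > F > Si > Sb > Ba.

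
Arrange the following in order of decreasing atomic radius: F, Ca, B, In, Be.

Ca > In > Be > B > F

Across a period the added protons contract the valence shell; down a group each new principal shell makes the atom larger.
Here both period and group differ, so the two effects have to be weighed against each other.
B > F: both are in period 2; the period trend gives B the larger value.
Be > B: both are in period 2; the period trend gives Be the larger value.
In > Be: period and group pull opposite ways; the down-group shift dominates (142 vs 102 pm).
Ca > In: period and group pull opposite ways; the across-period shift dominates (171 vs 142 pm).
Tabulated atomic radius (pm): Be 102, B 85, F 64, Ca 171, In 142.
So from largest to smallest: Ca > In > Be > B > F.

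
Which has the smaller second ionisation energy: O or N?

N

After 1 electron has been removed, what remains? O⁺ still has 5 valence electrons; N⁺ still has 4 valence electrons.
All are still removing valence electrons, so compare the +1 ions as you would atoms: IE_2 generally rises across a period (higher Z_eff) and falls down a group (larger shell), subject to the usual subshell exceptions.
Valence configurations: O⁺ [He]2s²2p³, N⁺ [He]2s²2p².
Tabulated IE_2 (kJ/mol): O 3388, N 2856.
So the second ionization energies run N < O.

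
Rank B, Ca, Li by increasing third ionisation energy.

After 2 electrons have been removed, what remains? B²⁺ still has 1 valence electron; Ca²⁺ is the bare [Ar] core; Li²⁺ is already 1 electron into the core.
Core electrons are held far more tightly than valence electrons, so Ca and Li top the IE_3 order.
The numbers (kJ/mol): B 3660, Ca 4912, Li 11815.
So the third ionization energies run B < Ca < Li.

B, Ca, Li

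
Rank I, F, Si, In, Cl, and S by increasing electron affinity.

F is in period 2, group 17; Si is in period 3, group 14; S is in period 3, group 16; Cl is in period 3, group 17; In is in period 5, group 13; I is in period 5, group 17.
Electron affinity generally becomes more exothermic across a period toward the halogens and less exothermic down a group.
Neither a single period nor a single group — weigh both effects.
Si > In: both effects reinforce here, so Si is clearly the higher of the two.
S > Si: S lies to the right of Si in period 3, so the across-period effect alone puts S higher.
I > S: the two effects oppose for this pair; the across-period effect wins (295 vs 200 kJ/mol).
F > I: F sits above I in group 17, so the down-group effect alone puts F higher.
Cl > F: this pair runs against the simple trend — see the exception note.
Note the exception: Cl has a higher electron affinity than F, contrary to the simple trend — F's small 2p subshell makes the incoming electron feel strong e⁻–e⁻ repulsion, so Cl actually releases more energy on gaining an electron.
Approximate values (kJ/mol): F 328, Si 134, S 200, Cl 349, In 29, I 295.
So from lowest to highest: In < Si < S < I < F < Cl.

In < Si < S < I < F < Cl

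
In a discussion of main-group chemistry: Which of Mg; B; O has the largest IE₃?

Mg

Consider each +2 ion: Mg²⁺ is the bare [Ne] core; B²⁺ still has 1 valence electron; O²⁺ still has 4 valence electrons.
Breaking into a closed-shell core is much more expensive than removing a leftover valence electron — Mg has the largest IE_3 here.
Valence configurations: B²⁺ [He]2s¹, O²⁺ [He]2s²2p².
Tabulated IE_3 (kJ/mol): Mg 7733, B 3660, O 5300.
So the third ionization energies run B < O < Mg.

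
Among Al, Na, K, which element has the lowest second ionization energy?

Al

After 1 electron has been removed, what remains? Al⁺ still has 2 valence electrons; Na⁺ is the bare [Ne] core; K⁺ is the bare [Ar] core.
Pulling an electron out of a noble-gas core costs far more than removing a remaining valence electron, so K and Na sit at the high end of IE_2.
Tabulated IE_2 (kJ/mol): Al 1817, Na 4562, K 3052.
Hence IE_2: Al < K < Na.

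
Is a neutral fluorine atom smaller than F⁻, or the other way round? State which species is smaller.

Forming F⁻ adds 1 electron to F. More electron–electron repulsion in the same shell, with unchanged nuclear charge, lets the cloud expand.
An anion is larger than its parent atom: F⁻ > F.

F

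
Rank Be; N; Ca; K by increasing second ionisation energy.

Ca, Be, N, K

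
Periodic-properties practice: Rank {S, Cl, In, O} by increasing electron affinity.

In < O < S < Cl

Adding an electron releases more energy for atoms nearer the top right (short of the noble gases).
These span different periods and groups, so the two trends combine.
O > In: both effects reinforce here, so O is clearly the higher of the two.
S > O: this pair runs against the simple trend — see the exception note.
Cl > S: Cl lies to the right of S in period 3, so the across-period effect alone puts Cl higher.
Note the exception: S has a higher electron affinity than O, contrary to the simple trend — the compact 2p subshell of O repels the added electron more than S's larger 3p does.
For reference (kJ/mol): O 141, S 200, Cl 349, In 29.
So from lowest to highest: In < O < S < Cl.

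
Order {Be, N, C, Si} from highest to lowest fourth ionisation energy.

Be > N > C > Si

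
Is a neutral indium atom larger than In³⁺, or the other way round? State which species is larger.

Forming In³⁺ removes 3 electrons from In. Fewer electrons for the same nuclear charge means less shielding and a higher Z_eff on the remaining electrons, and for main-group metals the entire outer shell is lost.
A cation is smaller than its parent atom: In³⁺ < In.

In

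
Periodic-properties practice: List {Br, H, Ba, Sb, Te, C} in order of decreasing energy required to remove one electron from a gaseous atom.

H, Br, C, Te, Sb, Ba

H is in period 1, group 1; C is in period 2, group 14; Br is in period 4, group 17; Sb is in period 5, group 15; Te is in period 5, group 16; Ba is in period 6, group 2.
First ionization energy rises across a period (greater Z_eff holds electrons more tightly) and falls down a group (valence electrons are farther from the nucleus).
These span different periods and groups, so the two trends combine.
Sb > Ba: relative to Ba, both the across-period and down-group shifts push Sb's first ionization energy up.
Te > Sb: both are in period 5; the period trend gives Te the larger value.
C > Te: period and group pull opposite ways; the down-group shift dominates (1086 vs 869 kJ/mol).
Br > C: the two effects oppose for this pair; the across-period effect wins (1140 vs 1086 kJ/mol).
H > Br: the two effects oppose for this pair; the down-group effect wins (1312 vs 1140 kJ/mol).
Approximate values (kJ/mol): H 1312, C 1086, Br 1140, Sb 831, Te 869, Ba 503.
So from highest to lowest: H > Br > C > Te > Sb > Ba.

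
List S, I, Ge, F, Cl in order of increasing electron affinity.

F is in period 2, group 17; S is in period 3, group 16; Cl is in period 3, group 17; Ge is in period 4, group 14; I is in period 5, group 17.
Atoms with high Z_eff and room in the valence shell (especially the halogens) have the most exothermic electron affinities.
Neither a single period nor a single group — weigh both effects.
S > Ge: both effects reinforce here, so S is clearly the higher of the two.
I > S: period and group pull opposite ways; the across-period shift dominates (295 vs 200 kJ/mol).
F > I: they share group 17; the group trend gives F the larger value.
Cl > F: this pair runs against the simple trend — see the exception note.
Note the exception: Cl has a higher electron affinity than F, contrary to the simple trend — F's small 2p subshell makes the incoming electron feel strong e⁻–e⁻ repulsion, so Cl actually releases more energy on gaining an electron.
For reference (kJ/mol): F 328, S 200, Cl 349, Ge 119, I 295.
So from lowest to highest: Ge < S < I < F < Cl.

Ge, S, I, F, Cl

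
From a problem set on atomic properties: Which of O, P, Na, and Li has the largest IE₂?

Li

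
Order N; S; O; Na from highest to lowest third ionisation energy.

Na, O, N, S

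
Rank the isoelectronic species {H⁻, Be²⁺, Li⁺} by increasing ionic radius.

All of these have 2 electrons, so size is governed by nuclear charge alone: the more protons, the stronger the pull on the same electron cloud, and the smaller the ion.
Nuclear charges: Be²⁺ (Z=4), Li⁺ (Z=3), H⁻ (Z=1).
Smallest to largest: Be²⁺ < Li⁺ < H⁻.

Be²⁺ < Li⁺ < H⁻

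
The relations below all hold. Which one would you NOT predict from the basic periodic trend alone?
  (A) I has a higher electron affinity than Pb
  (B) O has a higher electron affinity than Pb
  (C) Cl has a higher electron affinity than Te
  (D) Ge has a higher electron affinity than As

(D)

The general trend: electron affinity increases across a period and decreases down a group.
(A) I (period 5, group 17) vs Pb (period 6, group 14): the stated order agrees with the simple trend.
(B) O (period 2, group 16) vs Pb (period 6, group 14): the stated order agrees with the simple trend.
(C) Cl (period 3, group 17) vs Te (period 5, group 16): the stated order agrees with the simple trend.
(D) Ge (period 4, group 14) vs As (period 4, group 15): the stated order contradicts the simple trend.
The exception is (D): adding an electron to As's half-filled 4p³ is unfavourable, so Ge (4p²) has the more exothermic EA.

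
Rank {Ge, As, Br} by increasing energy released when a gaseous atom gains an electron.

As, Ge, Br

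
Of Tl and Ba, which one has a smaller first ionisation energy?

Ba is in period 6, group 2; Tl is in period 6, group 13.
First ionization energy rises across a period (greater Z_eff holds electrons more tightly) and falls down a group (valence electrons are farther from the nucleus).
All lie in period 6, so first ionization energy increases left to right.
So Ba has the smaller first ionisation energy (Ba < Tl).

Ba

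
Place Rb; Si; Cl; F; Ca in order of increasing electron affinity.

Ca < Rb < Si < F < Cl

F is in period 2, group 17; Si is in period 3, group 14; Cl is in period 3, group 17; Ca is in period 4, group 2; Rb is in period 5, group 1.
Adding an electron releases more energy for atoms nearer the top right (short of the noble gases).
These span different periods and groups, so the two trends combine.
Rb > Ca: this pair runs against the simple trend — see the exception note.
Si > Rb: both effects reinforce here, so Si is clearly the higher of the two.
F > Si: both effects reinforce here, so F is clearly the higher of the two.
Cl > F: this pair runs against the simple trend — see the exception note.
Note the exception: Rb has a higher electron affinity than Ca, contrary to the simple trend — adding an electron to Ca (ns²) has to open a new, higher-energy np subshell, which is unfavourable.
Note the exception: Cl has a higher electron affinity than F, contrary to the simple trend — F's small 2p subshell makes the incoming electron feel strong e⁻–e⁻ repulsion, so Cl actually releases more energy on gaining an electron.
Tabulated electron affinity (kJ/mol): F 328, Si 134, Cl 349, Ca 2, Rb 47.
So from lowest to highest: Ca < Rb < Si < F < Cl.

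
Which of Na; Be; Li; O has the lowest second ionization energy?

Be

The second ionization energy removes an electron from the +1 ion. For each element: Na⁺ is the bare [Ne] core; Be⁺ still has 1 valence electron; Li⁺ is the bare [He] core; O⁺ still has 5 valence electrons.
Core electrons are held far more tightly than valence electrons, so Na and Li top the IE_2 order.
Valence configurations: Be⁺ [He]2s¹, O⁺ [He]2s²2p³.
Tabulated IE_2 (kJ/mol): Na 4562, Be 1757, Li 7298, O 3388.
Overall IE_2 order: Be < O < Na < Li.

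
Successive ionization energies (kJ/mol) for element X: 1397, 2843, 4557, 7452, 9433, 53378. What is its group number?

Look for the largest jump between consecutive ionization energies: IE6/IE5 ≈ 5.7, far larger than any earlier ratio.
That jump marks the point where a core electron is being removed. So the atom has 5 valence electrons.
A main-group element with 5 valence electrons is in group 15.

Group 15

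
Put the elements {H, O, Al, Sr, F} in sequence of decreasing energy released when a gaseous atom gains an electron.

H is in period 1, group 1; O is in period 2, group 16; F is in period 2, group 17; Al is in period 3, group 13; Sr is in period 5, group 2.
Atoms with high Z_eff and room in the valence shell (especially the halogens) have the most exothermic electron affinities.
Here both period and group differ, so the two effects have to be weighed against each other.
Al > Sr: relative to Sr, both the across-period and down-group shifts push Al's electron affinity up.
H > Al: period and group pull opposite ways; the down-group shift dominates (73 vs 42 kJ/mol).
O > H: the two effects oppose for this pair; the across-period effect wins (141 vs 73 kJ/mol).
F > O: both are in period 2; the period trend gives F the larger value.
Tabulated electron affinity (kJ/mol): H 73, O 141, F 328, Al 42, Sr 5.
So from highest to lowest: F > O > H > Al > Sr.

F > O > H > Al > Sr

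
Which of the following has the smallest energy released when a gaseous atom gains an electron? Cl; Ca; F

F is in period 2, group 17; Cl is in period 3, group 17; Ca is in period 4, group 2.
Atoms with high Z_eff and room in the valence shell (especially the halogens) have the most exothermic electron affinities.
These span different periods and groups, so the two trends combine.
F > Ca: both effects reinforce here, so F is clearly the higher of the two.
Cl > F: this pair runs against the simple trend — see the exception note.
Note the exception: Cl has a higher electron affinity than F, contrary to the simple trend — F's small 2p subshell makes the incoming electron feel strong e⁻–e⁻ repulsion, so Cl actually releases more energy on gaining an electron.
For reference (kJ/mol): F 328, Cl 349, Ca 2.
The smallest energy released when a gaseous atom gains an electron among these belongs to Ca.

Ca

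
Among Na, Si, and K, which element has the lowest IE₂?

The second ionization energy removes an electron from the +1 ion. For each element: Na⁺ is the bare [Ne] core; Si⁺ still has 3 valence electrons; K⁺ is the bare [Ar] core.
Core electrons are held far more tightly than valence electrons, so K and Na top the IE_2 order.
Tabulated IE_2 (kJ/mol): Na 4562, Si 1577, K 3052.
Overall IE_2 order: Si < K < Na.

Si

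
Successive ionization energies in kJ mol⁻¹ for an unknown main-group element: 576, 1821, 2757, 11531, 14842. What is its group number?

Group 13

Look for the largest jump between consecutive ionization energies: IE4/IE3 ≈ 4.2, far larger than any earlier ratio.
That jump marks the point where a core electron is being removed. So the atom has 3 valence electrons.
A main-group element with 3 valence electrons is in group 13.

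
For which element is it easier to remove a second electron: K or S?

S

The second ionization energy removes an electron from the +1 ion. For each element: K⁺ is the bare [Ar] core; S⁺ still has 5 valence electrons.
Breaking into a closed-shell core is much more expensive than removing a leftover valence electron — K has the largest IE_2 here.
Tabulated IE_2 (kJ/mol): K 3052, S 2252.
Putting it together, IE_2: S < K.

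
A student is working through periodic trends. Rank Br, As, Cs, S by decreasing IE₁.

Br > S > As > Cs

S is in period 3, group 16; As is in period 4, group 15; Br is in period 4, group 17; Cs is in period 6, group 1.
IE₁ increases left→right with effective nuclear charge and decreases top→bottom as the valence shell moves farther out.
These span different periods and groups, so the two trends combine.
As > Cs: both effects reinforce here, so As is clearly the higher of the two.
S > As: both effects reinforce here, so S is clearly the higher of the two.
Br > S: period and group pull opposite ways; the across-period shift dominates (1140 vs 1000 kJ/mol).
For reference (kJ/mol): S 1000, As 947, Br 1140, Cs 376.
So from highest to lowest: Br > S > As > Cs.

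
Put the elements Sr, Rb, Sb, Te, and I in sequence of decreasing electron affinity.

I > Te > Sb > Rb > Sr

Rb is in period 5, group 1; Sr is in period 5, group 2; Sb is in period 5, group 15; Te is in period 5, group 16; I is in period 5, group 17.
EA tends to increase across a period and decrease down a group, though the pattern is less regular than for IE or radius.
All lie in period 5; the across-period trend (electron affinity increases left to right) applies, with the exception below.
Note the exception: Rb has a higher electron affinity than Sr, contrary to the simple trend — adding an electron to Sr (ns²) has to open a new, higher-energy np subshell, which is unfavourable.
Tabulated electron affinity (kJ/mol): Rb 47, Sr 5, Sb 103, Te 190, I 295.
So from highest to lowest: I > Te > Sb > Rb > Sr.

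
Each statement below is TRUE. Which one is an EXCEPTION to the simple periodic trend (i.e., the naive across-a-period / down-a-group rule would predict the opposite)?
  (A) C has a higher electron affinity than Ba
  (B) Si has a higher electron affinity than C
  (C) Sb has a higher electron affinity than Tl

(B)

The general trend: electron affinity increases across a period and decreases down a group.
(A) C (period 2, group 14) vs Ba (period 6, group 2): the stated order agrees with the simple trend.
(B) Si (period 3, group 14) vs C (period 2, group 14): the stated order contradicts the simple trend.
(C) Sb (period 5, group 15) vs Tl (period 6, group 13): the stated order agrees with the simple trend.
The exception is (B): Si's larger, more diffuse 3p orbitals accept an added electron slightly more readily than C's compact 2p.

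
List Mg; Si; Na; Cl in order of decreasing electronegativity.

Cl > Si > Mg > Na

Na is in period 3, group 1; Mg is in period 3, group 2; Si is in period 3, group 14; Cl is in period 3, group 17.
Smaller atoms with higher effective nuclear charge are more electronegative.
All lie in period 3, so electronegativity increases left to right.
So from highest to lowest: Cl > Si > Mg > Na.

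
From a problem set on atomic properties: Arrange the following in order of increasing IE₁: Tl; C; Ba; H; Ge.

Removing the outermost electron gets harder across a period and easier down a group.
Here both period and group differ, so the two effects have to be weighed against each other.
Tl > Ba: Tl lies to the right of Ba in period 6, so the across-period effect alone puts Tl higher.
Ge > Tl: both effects reinforce here, so Ge is clearly the higher of the two.
C > Ge: they share group 14; the group trend gives C the larger value.
H > C: the two effects oppose for this pair; the down-group effect wins (1312 vs 1086 kJ/mol).
Approximate values (kJ/mol): H 1312, C 1086, Ge 762, Ba 503, Tl 589.
So from lowest to highest: Ba < Tl < Ge < C < H.

Ba < Tl < Ge < C < H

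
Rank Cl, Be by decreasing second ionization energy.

Consider each +1 ion: Cl⁺ still has 6 valence electrons; Be⁺ still has 1 valence electron.
All are still removing valence electrons, so compare the +1 ions as you would atoms: IE_2 generally rises across a period (higher Z_eff) and falls down a group (larger shell), subject to the usual subshell exceptions.
Valence configurations: Cl⁺ [Ne]3s²3p⁴, Be⁺ [He]2s¹.
Approximate IE_2 values (kJ/mol): Cl 2298, Be 1757.
Putting it together, IE_2: Be < Cl.

Cl > Be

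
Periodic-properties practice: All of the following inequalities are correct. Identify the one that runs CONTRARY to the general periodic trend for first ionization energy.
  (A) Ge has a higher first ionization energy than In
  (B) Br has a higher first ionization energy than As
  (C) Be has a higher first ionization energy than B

The general trend: first ionization energy increases across a period and decreases down a group.
(A) Ge (period 4, group 14) vs In (period 5, group 13): the stated order agrees with the simple trend.
(B) Br (period 4, group 17) vs As (period 4, group 15): the stated order agrees with the simple trend.
(C) Be (period 2, group 2) vs B (period 2, group 13): the stated order contradicts the simple trend.
The exception is (C): removing B's lone 2p electron is easier than breaking Be's filled 2s².

(C)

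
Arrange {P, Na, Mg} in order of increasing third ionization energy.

P, Na, Mg

Consider each +2 ion: P²⁺ still has 3 valence electrons; Na²⁺ is already 1 electron into the core; Mg²⁺ is the bare [Ne] core.
Pulling an electron out of a noble-gas core costs far more than removing a remaining valence electron, so Na and Mg sit at the high end of IE_3.
Approximate IE_3 values (kJ/mol): P 2914, Na 6910, Mg 7733.
Putting it together, IE_3: P < Na < Mg.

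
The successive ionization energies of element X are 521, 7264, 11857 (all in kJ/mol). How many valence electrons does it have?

1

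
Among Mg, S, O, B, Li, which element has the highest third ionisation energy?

The third ionization energy removes an electron from the +2 ion. For each element: Mg²⁺ is the bare [Ne] core; S²⁺ still has 4 valence electrons; O²⁺ still has 4 valence electrons; B²⁺ still has 1 valence electron; Li²⁺ is already 1 electron into the core.
Breaking into a closed-shell core is much more expensive than removing a leftover valence electron — Mg and Li have the largest IE_3 here.
Valence configurations: S²⁺ [Ne]3s²3p², O²⁺ [He]2s²2p², B²⁺ [He]2s¹.
The numbers (kJ/mol): Mg 7733, S 3357, O 5300, B 3660, Li 11815.
Hence IE_3: S < B < O < Mg < Li.

Li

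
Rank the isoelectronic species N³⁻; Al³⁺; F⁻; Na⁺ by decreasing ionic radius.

All of these have 10 electrons, so size is governed by nuclear charge alone: the more protons, the stronger the pull on the same electron cloud, and the smaller the ion.
Nuclear charges: Al³⁺ (Z=13), Na⁺ (Z=11), F⁻ (Z=9), N³⁻ (Z=7).
Largest to smallest: N³⁻ > F⁻ > Na⁺ > Al³⁺.

N³⁻ > F⁻ > Na⁺ > Al³⁺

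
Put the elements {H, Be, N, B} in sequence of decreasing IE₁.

N, H, Be, B

H is in period 1, group 1; Be is in period 2, group 2; B is in period 2, group 13; N is in period 2, group 15.
Removing the outermost electron gets harder across a period and easier down a group.
Here both period and group differ, so the two effects have to be weighed against each other.
Be > B: this pair runs against the simple trend — see the exception note.
H > Be: period and group pull opposite ways; the down-group shift dominates (1312 vs 900 kJ/mol).
N > H: the two effects oppose for this pair; the across-period effect wins (1402 vs 1312 kJ/mol).
Note the exception: Be has a higher first ionization energy than B, contrary to the simple trend — removing B's lone 2p electron is easier than breaking Be's filled 2s².
Tabulated first ionization energy (kJ/mol): H 1312, Be 900, B 801, N 1402.
So from highest to lowest: N > H > Be > B.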